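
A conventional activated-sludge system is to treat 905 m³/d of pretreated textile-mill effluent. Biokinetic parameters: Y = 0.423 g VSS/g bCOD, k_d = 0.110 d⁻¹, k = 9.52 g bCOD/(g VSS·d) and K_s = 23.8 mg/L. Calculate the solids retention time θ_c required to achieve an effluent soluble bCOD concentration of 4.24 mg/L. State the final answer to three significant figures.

θ_c ≈ 2.00 d

At the target effluent, Y k S/(K_s+S) = 0.423×9.52×4.24/28.04 = 0.6089 d⁻¹.
θ_c = 1/(μ − k_d) = 1/(0.6089 − 0.110) = 1/0.4989 = 2.004 d.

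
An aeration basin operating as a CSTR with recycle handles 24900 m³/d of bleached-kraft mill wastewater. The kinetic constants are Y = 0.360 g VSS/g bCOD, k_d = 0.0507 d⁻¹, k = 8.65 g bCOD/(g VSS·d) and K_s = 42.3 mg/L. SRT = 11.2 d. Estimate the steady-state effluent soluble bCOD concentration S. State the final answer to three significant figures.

From the Monod/SRT balance for a CMAS, S = K_s·(1+k_d θ_c)/[θ_c·(Y k − k_d) − 1] = 42.3 × (1 + 0.0507 × 11.2) / [11.2 × (0.360 × 8.65 − 0.0507) − 1] = 66.32 / 33.31 = 1.991 mg/L.

S ≈ 1.99 mg/L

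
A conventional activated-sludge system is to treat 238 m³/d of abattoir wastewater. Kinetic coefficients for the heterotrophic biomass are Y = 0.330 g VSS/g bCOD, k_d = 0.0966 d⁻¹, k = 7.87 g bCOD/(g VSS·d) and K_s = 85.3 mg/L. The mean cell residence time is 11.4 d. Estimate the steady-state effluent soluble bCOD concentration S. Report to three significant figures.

S ≈ 6.52 mg/L

For a completely mixed reactor with recycle the Lawrence–McCarty relation gives S = K_s·(1 + k_d·θ_c) / [θ_c·(Y·k − k_d) − 1] = 85.3 × (1 + 0.0966 × 11.4) / [11.4 × (0.330 × 7.87 − 0.0966) − 1] = 179.2 / 27.51 = 6.516 mg/L.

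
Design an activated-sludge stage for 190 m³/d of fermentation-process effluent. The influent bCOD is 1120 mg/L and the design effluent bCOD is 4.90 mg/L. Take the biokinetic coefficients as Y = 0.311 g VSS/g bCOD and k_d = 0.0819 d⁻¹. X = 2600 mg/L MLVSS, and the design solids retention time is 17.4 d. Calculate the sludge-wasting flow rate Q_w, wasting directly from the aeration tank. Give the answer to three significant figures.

Q_w ≈ 10.5 m³/d

Steady-state biomass mass balance: V·X·(1 + k_d·θ_c) = Y·Q·(S₀ − S)·θ_c, so V = 0.311 × 190 × (1120 − 4.90) × 17.4 / [2600 × (1 + 0.0819 × 17.4)] = 1.15×10^6 / 6305 = 181.8 m³.
For wasting at MLVSS concentration, Q_w = V/θ_c = 181.8/17.4 = 10.45 m³/d.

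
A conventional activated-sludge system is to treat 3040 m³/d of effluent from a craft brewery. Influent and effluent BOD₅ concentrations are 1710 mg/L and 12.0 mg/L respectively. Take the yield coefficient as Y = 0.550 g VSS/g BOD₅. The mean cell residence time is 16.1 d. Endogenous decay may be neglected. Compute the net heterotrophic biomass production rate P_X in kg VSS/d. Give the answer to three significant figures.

P_X ≈ 2840 kg VSS/d

With endogenous decay neglected, the observed yield equals the true yield: Y_obs = Y = 0.550 g VSS/g BOD₅.
Q·(S₀ − S) = 3040 × (1710 − 12.0) × 10⁻³ = 5162 kg/d removed.
Biomass produced: P_X = Y_obs·Q·ΔS = 0.5500 × 5162 ≈ 2839 kg VSS/d.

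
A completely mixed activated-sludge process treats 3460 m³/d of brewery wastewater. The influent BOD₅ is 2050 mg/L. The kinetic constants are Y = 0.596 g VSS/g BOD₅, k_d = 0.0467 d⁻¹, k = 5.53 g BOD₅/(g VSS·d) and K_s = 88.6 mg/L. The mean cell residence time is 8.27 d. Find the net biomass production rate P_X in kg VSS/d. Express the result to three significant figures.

P_X ≈ 3040 kg VSS/d

For a completely mixed reactor with recycle the Lawrence–McCarty relation gives S = K_s·(1 + k_d·θ_c) / [θ_c·(Y·k − k_d) − 1] = 88.6 × (1 + 0.0467 × 8.27) / [8.27 × (0.596 × 5.53 − 0.0467) − 1] = 122.8 / 25.87 = 4.747 mg/L.
Correct the yield for decay: Y_obs = Y/(1 + k_d θ_c) = 0.596 / (1 + 0.0467 × 8.27) = 0.596 / 1.386 = 0.4299.
Substrate removed = Q·(S₀ − S) = 3460 m³/d × (2050 − 4.75) g/m³ = 7.08×10^6 g/d = 7077 kg/d.
So the net sludge growth is P_X = 0.4299 × 7077 = 3043 kg VSS/d.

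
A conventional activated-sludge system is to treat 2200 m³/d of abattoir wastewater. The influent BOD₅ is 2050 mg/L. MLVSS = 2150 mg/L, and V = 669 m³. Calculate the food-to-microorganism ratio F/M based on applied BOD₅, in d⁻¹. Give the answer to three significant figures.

F/M ≈ 3.14 d⁻¹

F/M = Q·S₀ / (V·X) = 2200 × 2050 / (669.0 × 2150) = 3.136 g BOD₅·(g VSS·d)⁻¹.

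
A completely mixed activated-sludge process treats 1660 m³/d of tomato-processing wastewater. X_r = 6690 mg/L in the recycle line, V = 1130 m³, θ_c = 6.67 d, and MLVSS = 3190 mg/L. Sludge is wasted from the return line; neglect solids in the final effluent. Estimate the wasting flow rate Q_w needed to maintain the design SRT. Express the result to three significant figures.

Q_w ≈ 80.8 m³/d

Q_w = (V·X)/(θ_c X_r) = 1130 × 3190 / (6.67 × 6690) = 80.78 m³/d.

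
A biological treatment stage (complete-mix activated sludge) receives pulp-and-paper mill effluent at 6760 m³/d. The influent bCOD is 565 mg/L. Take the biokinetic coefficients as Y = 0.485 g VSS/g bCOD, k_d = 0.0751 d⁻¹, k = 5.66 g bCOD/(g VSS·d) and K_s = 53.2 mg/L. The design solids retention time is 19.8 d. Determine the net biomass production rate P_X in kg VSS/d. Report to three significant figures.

From the Monod/SRT balance for a CMAS, S = K_s·(1+k_d θ_c)/[θ_c·(Y k − k_d) − 1] = 53.2 × (1 + 0.0751 × 19.8) / [19.8 × (0.485 × 5.66 − 0.0751) − 1] = 132.3 / 51.87 = 2.551 mg/L.
Y_obs = Y / (1 + k_d θ_c) = 0.485 / (1 + 0.0751 × 19.8) = 0.485 / 2.487 = 0.1950.
Q·(S₀ − S) = 6760 × (565 − 2.55) × 10⁻³ = 3802 kg/d removed.
So the net sludge growth is P_X = 0.1950 × 3802 = 741.5 kg VSS/d.

P_X ≈ 741 kg VSS/d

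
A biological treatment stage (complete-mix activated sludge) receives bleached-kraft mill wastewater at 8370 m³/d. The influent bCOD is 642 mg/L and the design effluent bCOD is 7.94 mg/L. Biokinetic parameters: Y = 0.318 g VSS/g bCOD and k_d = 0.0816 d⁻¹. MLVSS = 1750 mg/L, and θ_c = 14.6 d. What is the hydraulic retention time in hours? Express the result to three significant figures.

τ ≈ 18.4 h

Steady-state biomass mass balance: V·X·(1 + k_d·θ_c) = Y·Q·(S₀ − S)·θ_c, so V = 0.318 × 8370 × (642 − 7.94) × 14.6 / [1750 × (1 + 0.0816 × 14.6)] = 2.46×10^7 / 3835 = 6425 m³.
HRT = V/Q = 6425 m³ / 8370 m³·d⁻¹ = 0.7676 d × 24 = 18.42 h.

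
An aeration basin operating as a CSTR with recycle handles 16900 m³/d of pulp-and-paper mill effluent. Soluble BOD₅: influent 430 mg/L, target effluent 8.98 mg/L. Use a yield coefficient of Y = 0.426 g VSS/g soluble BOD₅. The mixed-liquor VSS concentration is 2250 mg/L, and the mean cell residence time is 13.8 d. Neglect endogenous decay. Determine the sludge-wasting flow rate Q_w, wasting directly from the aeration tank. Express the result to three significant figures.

Q_w ≈ 1350 m³/d

Biomass mass balance (decay neglected): V·X = Y·Q·(S₀ − S)·θ_c, so V = 0.426 × 16900 × (430 − 8.98) × 13.8 / 2250 = 18591 m³.
Wasting from the aeration tank: Q_w = V / θ_c = 18591 / 13.8 = 1347 m³/d.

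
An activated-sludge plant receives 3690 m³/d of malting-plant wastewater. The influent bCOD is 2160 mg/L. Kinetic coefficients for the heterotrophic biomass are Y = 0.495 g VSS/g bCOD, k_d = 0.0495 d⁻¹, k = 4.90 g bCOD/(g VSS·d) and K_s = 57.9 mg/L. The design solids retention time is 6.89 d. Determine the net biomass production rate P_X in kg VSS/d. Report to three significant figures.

P_X ≈ 2940 kg VSS/d

For a completely mixed reactor with recycle the Lawrence–McCarty relation gives S = K_s·(1 + k_d·θ_c) / [θ_c·(Y·k − k_d) − 1] = 57.9 × (1 + 0.0495 × 6.89) / [6.89 × (0.495 × 4.90 − 0.0495) − 1] = 77.65 / 15.37 = 5.052 mg/L.
The observed yield is Y_obs = Y/(1 + k_d·θ_c) = 0.495 / (1 + 0.0495 × 6.89) = 0.495 / 1.341 = 0.3691 g VSS per g bCOD removed.
ΔS = 2160 − 5.05 = 2155 mg/L, so the substrate removal rate is 3690 × 2155/1000 = 7952 kg bCOD/d.
Net biomass production P_X = Y_obs × Q·(S₀ − S) = 0.3691 × 7952 = 2935 kg VSS/d.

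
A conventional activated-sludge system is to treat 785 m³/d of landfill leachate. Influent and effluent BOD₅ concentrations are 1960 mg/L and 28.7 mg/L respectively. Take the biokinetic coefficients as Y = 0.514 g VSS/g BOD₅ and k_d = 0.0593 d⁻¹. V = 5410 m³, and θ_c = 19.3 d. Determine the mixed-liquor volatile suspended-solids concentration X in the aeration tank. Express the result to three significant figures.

Solving the biomass balance for X: X = Y Q (S₀−S) θ_c / [V (1+k_d θ_c)] = 0.514 × 785 × (1960 − 28.7) × 19.3 / [5410 × (1 + 0.0593 × 19.3)] = 1296 mg/L.

X ≈ 1300 mg/L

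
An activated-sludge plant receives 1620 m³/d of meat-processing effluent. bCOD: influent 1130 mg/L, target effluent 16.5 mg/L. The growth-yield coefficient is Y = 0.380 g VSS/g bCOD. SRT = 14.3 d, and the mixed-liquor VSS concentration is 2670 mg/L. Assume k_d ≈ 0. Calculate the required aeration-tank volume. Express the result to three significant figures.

V·X = Y·Q·ΔS·θ_c gives V = 0.380 × 1620 × (1130 − 16.5) × 14.3 / 2670 = 3671 m³.

V ≈ 3670 m³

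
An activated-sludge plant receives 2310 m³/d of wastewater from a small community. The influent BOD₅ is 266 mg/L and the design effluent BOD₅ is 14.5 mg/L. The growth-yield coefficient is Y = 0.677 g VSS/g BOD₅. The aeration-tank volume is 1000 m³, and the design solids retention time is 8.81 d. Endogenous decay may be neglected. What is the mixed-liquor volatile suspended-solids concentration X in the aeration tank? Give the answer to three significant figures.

Without decay, X = Y Q (S₀−S) θ_c / V = 0.677 × 2310 × (266 − 14.5) × 8.81 / 1000 = 3465 mg/L.

X ≈ 3470 mg/L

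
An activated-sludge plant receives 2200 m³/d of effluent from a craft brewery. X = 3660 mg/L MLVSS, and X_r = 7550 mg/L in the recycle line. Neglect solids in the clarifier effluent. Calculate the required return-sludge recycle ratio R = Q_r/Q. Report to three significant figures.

R ≈ 0.941

Mass balance around the secondary clarifier (neglecting effluent solids): R = X / (X_r − X) = 3660 / (7550 − 3660) = 0.9409.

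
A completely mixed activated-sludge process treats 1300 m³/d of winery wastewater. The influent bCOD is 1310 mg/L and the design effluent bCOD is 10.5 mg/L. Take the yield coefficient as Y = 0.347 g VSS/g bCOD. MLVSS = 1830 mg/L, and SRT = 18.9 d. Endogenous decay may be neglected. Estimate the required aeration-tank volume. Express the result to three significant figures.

V ≈ 6050 m³

With k_d = 0 the design equation reduces to V = Y Q (S₀−S) θ_c / X = 0.347 × 1300 × (1310 − 10.5) × 18.9 / 1830 = 6054 m³.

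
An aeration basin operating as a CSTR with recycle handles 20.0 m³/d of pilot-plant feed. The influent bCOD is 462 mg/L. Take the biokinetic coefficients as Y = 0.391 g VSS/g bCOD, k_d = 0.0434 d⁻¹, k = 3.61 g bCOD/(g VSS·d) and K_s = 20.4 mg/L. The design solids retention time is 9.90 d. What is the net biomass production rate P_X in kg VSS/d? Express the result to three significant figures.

Effluent substrate depends only on kinetics and SRT: S = K_s(1 + k_d θ_c) / [θ_c(Yk − k_d) − 1] = 20.4 × (1 + 0.0434 × 9.90) / [9.90 × (0.391 × 3.61 − 0.0434) − 1] = 29.17 / 12.54 = 2.325 mg/L.
Y_obs = Y / (1 + k_d θ_c) = 0.391 / (1 + 0.0434 × 9.90) = 0.391 / 1.430 = 0.2735.
Q·(S₀ − S) = 20.0 × (462 − 2.32) × 10⁻³ = 9.194 kg/d removed.
Net biomass production P_X = Y_obs × Q·(S₀ − S) = 0.2735 × 9.194 = 2.514 kg VSS/d.

P_X ≈ 2.51 kg VSS/d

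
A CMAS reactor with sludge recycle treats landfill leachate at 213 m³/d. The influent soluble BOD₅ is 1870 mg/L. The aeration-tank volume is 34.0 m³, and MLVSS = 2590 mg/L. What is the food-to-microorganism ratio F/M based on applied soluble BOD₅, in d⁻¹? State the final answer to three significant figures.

F/M = Q·S₀ / (V·X) = 213 × 1870 / (34.00 × 2590) = 4.523 g soluble BOD₅·(g VSS·d)⁻¹.

F/M ≈ 4.52 d⁻¹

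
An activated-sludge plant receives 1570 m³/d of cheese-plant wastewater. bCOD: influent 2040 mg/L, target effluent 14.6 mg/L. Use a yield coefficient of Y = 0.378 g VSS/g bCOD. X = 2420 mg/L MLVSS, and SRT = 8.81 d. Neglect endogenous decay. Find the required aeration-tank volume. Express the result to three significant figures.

With k_d = 0 the design equation reduces to V = Y Q (S₀−S) θ_c / X = 0.378 × 1570 × (2040 − 14.6) × 8.81 / 2420 = 4376 m³.

V ≈ 4380 m³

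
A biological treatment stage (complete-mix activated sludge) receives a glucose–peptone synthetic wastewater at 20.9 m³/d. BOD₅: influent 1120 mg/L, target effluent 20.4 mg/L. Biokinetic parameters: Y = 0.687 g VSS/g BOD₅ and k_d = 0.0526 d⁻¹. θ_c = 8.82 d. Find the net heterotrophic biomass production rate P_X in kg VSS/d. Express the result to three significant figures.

P_X ≈ 10.8 kg VSS/d

Y_obs = Y / (1 + k_d θ_c) = 0.687 / (1 + 0.0526 × 8.82) = 0.687 / 1.464 = 0.4693.
Mass of BOD₅ removed per day: Q(S₀ − S) = 20.9 × 1100 g/m³ = 22.98 kg/d.
So the net sludge growth is P_X = 0.4693 × 22.98 = 10.78 kg VSS/d.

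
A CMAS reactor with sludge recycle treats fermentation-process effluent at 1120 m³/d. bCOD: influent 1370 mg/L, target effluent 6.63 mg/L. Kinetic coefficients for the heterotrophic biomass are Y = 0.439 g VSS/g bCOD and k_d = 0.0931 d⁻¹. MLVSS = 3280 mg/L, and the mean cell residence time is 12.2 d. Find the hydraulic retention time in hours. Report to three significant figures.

Steady-state biomass mass balance: V·X·(1 + k_d·θ_c) = Y·Q·(S₀ − S)·θ_c, so V = 0.439 × 1120 × (1370 − 6.63) × 12.2 / [3280 × (1 + 0.0931 × 12.2)] = 8.18×10^6 / 7005 = 1167 m³.
Hydraulic retention time τ = V/Q = 1167 / 1120 = 1.042 d = 25.02 h.

τ ≈ 25.0 h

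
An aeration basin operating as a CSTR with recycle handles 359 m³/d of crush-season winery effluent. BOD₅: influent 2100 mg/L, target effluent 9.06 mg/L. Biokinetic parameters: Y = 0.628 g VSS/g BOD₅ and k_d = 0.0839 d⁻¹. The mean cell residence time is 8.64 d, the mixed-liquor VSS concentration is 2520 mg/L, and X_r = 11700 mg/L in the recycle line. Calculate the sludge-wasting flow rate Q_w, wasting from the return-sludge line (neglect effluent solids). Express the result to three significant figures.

Q_w ≈ 23.4 m³/d

Rearranging the biomass balance for a CMAS with decay, V = Y·Q·ΔS·θ_c / [X·(1+k_d θ_c)] = 0.628 × 359 × (2100 − 9.06) × 8.64 / [2520 × (1 + 0.0839 × 8.64)] = 4.07×10^6 / 4347 = 937.0 m³.
Wasting from the return line (neglecting effluent solids): Q_w = V·X / (θ_c·X_r) = 937.0 × 2520 / (8.64 × 11700) = 23.36 m³/d.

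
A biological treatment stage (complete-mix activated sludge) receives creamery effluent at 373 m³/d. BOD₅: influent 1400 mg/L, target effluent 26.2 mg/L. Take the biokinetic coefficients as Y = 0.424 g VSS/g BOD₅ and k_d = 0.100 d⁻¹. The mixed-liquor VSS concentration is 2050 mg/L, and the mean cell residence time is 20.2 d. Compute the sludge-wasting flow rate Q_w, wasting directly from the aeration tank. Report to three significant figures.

From the SRT design equation V = Y Q (S₀−S) θ_c / [X (1 + k_d θ_c)] = 0.424 × 373 × (1400 − 26.2) × 20.2 / [2050 × (1 + 0.100 × 20.2)] = 4.39×10^6 / 6191 = 708.9 m³.
With mixed-liquor wasting, θ_c = V/Q_w, so Q_w = V/θ_c = 708.9/20.2 = 35.09 m³/d.

Q_w ≈ 35.1 m³/d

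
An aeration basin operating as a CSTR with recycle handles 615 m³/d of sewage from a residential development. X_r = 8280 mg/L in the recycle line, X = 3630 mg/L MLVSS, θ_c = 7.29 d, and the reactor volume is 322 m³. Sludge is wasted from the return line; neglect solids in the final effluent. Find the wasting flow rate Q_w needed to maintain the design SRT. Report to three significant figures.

Q_w ≈ 19.4 m³/d

θ_c = V·X/(Q_w·X_r) when wasting from the recycle, so Q_w = V·X/(θ_c·X_r) = 322.0 × 3630 / (7.29 × 8280) = 19.36 m³/d.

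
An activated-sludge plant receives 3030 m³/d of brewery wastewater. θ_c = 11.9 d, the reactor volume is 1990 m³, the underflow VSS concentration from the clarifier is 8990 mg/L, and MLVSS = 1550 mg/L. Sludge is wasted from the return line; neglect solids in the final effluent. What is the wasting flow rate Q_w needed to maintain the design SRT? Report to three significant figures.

Q_w = (V·X)/(θ_c X_r) = 1990 × 1550 / (11.9 × 8990) = 28.83 m³/d.

Q_w ≈ 28.8 m³/d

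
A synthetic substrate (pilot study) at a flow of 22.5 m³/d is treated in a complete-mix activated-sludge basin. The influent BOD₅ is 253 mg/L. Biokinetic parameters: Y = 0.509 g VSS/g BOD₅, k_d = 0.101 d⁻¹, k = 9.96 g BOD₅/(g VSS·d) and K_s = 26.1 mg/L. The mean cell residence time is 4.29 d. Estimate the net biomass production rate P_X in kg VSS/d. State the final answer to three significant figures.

P_X ≈ 2.01 kg VSS/d

For a completely mixed reactor with recycle the Lawrence–McCarty relation gives S = K_s·(1 + k_d·θ_c) / [θ_c·(Y·k − k_d) − 1] = 26.1 × (1 + 0.101 × 4.29) / [4.29 × (0.509 × 9.96 − 0.101) − 1] = 37.41 / 20.32 = 1.841 mg/L.
The observed yield is Y_obs = Y/(1 + k_d·θ_c) = 0.509 / (1 + 0.101 × 4.29) = 0.509 / 1.433 = 0.3551 g VSS per g BOD₅ removed.
ΔS = 253 − 1.84 = 251.2 mg/L, so the substrate removal rate is 22.5 × 251.2/1000 = 5.651 kg BOD₅/d.
Biomass produced: P_X = Y_obs·Q·ΔS = 0.3551 × 5.651 ≈ 2.007 kg VSS/d.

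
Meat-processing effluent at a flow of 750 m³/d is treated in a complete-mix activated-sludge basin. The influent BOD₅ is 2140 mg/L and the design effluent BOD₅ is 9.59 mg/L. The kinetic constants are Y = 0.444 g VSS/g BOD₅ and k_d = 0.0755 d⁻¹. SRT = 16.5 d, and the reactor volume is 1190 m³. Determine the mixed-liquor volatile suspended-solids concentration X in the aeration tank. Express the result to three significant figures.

From V·X·(1 + k_d·θ_c) = Y·Q·(S₀ − S)·θ_c: X = 0.444 × 750 × (2140 − 9.59) × 16.5 / [1190 × (1 + 0.0755 × 16.5)] = 4380 mg/L.

X ≈ 4380 mg/L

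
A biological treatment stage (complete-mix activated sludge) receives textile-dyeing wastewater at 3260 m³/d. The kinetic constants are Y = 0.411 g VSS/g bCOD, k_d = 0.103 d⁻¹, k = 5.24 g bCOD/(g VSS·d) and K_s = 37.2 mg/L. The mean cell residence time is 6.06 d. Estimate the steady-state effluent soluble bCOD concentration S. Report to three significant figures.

S ≈ 5.29 mg/L

For a completely mixed reactor with recycle the Lawrence–McCarty relation gives S = K_s·(1 + k_d·θ_c) / [θ_c·(Y·k − k_d) − 1] = 37.2 × (1 + 0.103 × 6.06) / [6.06 × (0.411 × 5.24 − 0.103) − 1] = 60.42 / 11.43 = 5.287 mg/L.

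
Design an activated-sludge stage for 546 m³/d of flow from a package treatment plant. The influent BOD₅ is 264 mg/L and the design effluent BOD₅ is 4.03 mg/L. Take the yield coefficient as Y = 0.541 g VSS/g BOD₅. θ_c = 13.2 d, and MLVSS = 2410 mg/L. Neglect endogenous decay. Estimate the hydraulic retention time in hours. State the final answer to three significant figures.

τ ≈ 18.5 h

With k_d = 0 the design equation reduces to V = Y Q (S₀−S) θ_c / X = 0.541 × 546 × (264 − 4.03) × 13.2 / 2410 = 420.6 m³.
HRT = V/Q = 420.6 m³ / 546 m³·d⁻¹ = 0.7703 d × 24 = 18.49 h.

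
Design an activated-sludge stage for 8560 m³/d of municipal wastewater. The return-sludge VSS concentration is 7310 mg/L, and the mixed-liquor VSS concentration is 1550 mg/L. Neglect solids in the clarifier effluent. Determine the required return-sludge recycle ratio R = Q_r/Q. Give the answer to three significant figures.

Mass balance around the secondary clarifier (neglecting effluent solids): R = X / (X_r − X) = 1550 / (7310 − 1550) = 0.2691.

R ≈ 0.269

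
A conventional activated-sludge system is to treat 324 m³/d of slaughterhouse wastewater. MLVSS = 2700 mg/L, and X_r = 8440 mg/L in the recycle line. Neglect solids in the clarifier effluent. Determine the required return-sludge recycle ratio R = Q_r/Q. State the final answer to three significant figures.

R ≈ 0.470

R = Q_r/Q = X/(X_r − X) = 2700 / (8440 − 2700) = 0.4704.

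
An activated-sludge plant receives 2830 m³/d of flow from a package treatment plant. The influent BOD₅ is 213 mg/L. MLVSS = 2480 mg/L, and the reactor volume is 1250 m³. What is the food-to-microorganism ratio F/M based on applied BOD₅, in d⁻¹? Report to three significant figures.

Food-to-microorganism ratio F/M = Q S₀ / (V X) = 2830 × 213 / (1250 × 2480) = 0.1944 d⁻¹.

F/M ≈ 0.194 d⁻¹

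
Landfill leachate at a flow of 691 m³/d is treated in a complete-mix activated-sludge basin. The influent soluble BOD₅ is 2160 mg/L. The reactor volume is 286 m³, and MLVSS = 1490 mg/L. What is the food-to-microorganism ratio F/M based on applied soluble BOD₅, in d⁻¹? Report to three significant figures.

F/M ≈ 3.50 d⁻¹

F/M = applied load / biomass = Q·S₀/(V·X) = 691 × 2160 / (286.0 × 1490) = 3.503 d⁻¹.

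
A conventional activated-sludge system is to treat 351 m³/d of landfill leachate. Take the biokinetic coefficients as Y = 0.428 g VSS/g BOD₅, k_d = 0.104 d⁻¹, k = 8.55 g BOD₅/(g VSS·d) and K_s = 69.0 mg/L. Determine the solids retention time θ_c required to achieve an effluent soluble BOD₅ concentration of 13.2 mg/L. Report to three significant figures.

θ_c ≈ 2.07 d

Specific growth rate at S = 13.2 mg/L: μ = YkS/(K_s+S) = 0.428·8.55·13.2/(69.0+13.2) = 0.5876 d⁻¹.
Then 1/θ_c = μ − k_d = 0.5876 − 0.104 = 0.4836 d⁻¹, giving θ_c = 2.068 d.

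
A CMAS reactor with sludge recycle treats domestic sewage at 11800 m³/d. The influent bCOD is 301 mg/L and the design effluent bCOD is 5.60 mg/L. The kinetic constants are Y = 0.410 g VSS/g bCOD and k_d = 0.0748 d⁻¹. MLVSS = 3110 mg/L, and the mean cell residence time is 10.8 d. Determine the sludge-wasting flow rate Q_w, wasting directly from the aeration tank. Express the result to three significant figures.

Q_w ≈ 254 m³/d

From the SRT design equation V = Y Q (S₀−S) θ_c / [X (1 + k_d θ_c)] = 0.410 × 11800 × (301 − 5.60) × 10.8 / [3110 × (1 + 0.0748 × 10.8)] = 1.54×10^7 / 5622 = 2745 m³.
With mixed-liquor wasting, θ_c = V/Q_w, so Q_w = V/θ_c = 2745/10.8 = 254.2 m³/d.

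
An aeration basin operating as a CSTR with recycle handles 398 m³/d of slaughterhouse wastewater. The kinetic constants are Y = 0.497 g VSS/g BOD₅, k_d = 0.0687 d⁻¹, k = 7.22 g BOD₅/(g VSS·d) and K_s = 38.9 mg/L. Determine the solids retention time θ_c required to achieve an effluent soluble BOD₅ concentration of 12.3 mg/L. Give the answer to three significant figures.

θ_c ≈ 1.26 d

From 1/θ_c = Y·k·S/(K_s + S) − k_d: Y·k·S/(K_s+S) = 0.497 × 7.22 × 12.3 / (38.9 + 12.3) = 0.8620 d⁻¹.
Then 1/θ_c = μ − k_d = 0.8620 − 0.0687 = 0.7933 d⁻¹, giving θ_c = 1.260 d.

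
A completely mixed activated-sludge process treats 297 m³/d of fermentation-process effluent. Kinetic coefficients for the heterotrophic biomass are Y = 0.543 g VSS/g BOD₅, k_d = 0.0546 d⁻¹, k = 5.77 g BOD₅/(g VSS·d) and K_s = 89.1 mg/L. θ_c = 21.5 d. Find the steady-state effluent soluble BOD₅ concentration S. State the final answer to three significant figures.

S ≈ 2.97 mg/L

For a completely mixed reactor with recycle the Lawrence–McCarty relation gives S = K_s·(1 + k_d·θ_c) / [θ_c·(Y·k − k_d) − 1] = 89.1 × (1 + 0.0546 × 21.5) / [21.5 × (0.543 × 5.77 − 0.0546) − 1] = 193.7 / 65.19 = 2.971 mg/L.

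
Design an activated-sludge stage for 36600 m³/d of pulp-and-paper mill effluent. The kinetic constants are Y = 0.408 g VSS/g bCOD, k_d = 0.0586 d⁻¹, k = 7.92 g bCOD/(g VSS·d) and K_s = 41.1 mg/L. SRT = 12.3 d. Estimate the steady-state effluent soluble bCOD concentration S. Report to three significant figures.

Effluent substrate depends only on kinetics and SRT: S = K_s(1 + k_d θ_c) / [θ_c(Yk − k_d) − 1] = 41.1 × (1 + 0.0586 × 12.3) / [12.3 × (0.408 × 7.92 − 0.0586) − 1] = 70.72 / 38.02 = 1.860 mg/L.

S ≈ 1.86 mg/L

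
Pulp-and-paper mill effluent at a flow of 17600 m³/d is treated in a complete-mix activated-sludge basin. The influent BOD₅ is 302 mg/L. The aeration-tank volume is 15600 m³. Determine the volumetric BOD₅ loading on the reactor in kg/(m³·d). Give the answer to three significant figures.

L_v ≈ 0.341 kg BOD₅/(m³·d)

L_v = Q S₀ / V = 17600 × 302 × 10⁻³ / 15600 = 0.3407 kg/(m³·d).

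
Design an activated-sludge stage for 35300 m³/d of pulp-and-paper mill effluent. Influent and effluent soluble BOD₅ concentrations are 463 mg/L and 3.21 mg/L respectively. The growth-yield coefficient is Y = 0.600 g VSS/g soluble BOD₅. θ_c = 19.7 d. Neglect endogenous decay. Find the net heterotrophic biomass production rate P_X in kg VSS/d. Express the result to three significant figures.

P_X ≈ 9740 kg VSS/d

No decay correction is needed, so Y_obs = Y = 0.600.
Q·(S₀ − S) = 35300 × (463 − 3.21) × 10⁻³ = 16231 kg/d removed.
P_X = Y_obs · Q(S₀ − S) = 0.6000 × 16231 = 9738 kg VSS/d.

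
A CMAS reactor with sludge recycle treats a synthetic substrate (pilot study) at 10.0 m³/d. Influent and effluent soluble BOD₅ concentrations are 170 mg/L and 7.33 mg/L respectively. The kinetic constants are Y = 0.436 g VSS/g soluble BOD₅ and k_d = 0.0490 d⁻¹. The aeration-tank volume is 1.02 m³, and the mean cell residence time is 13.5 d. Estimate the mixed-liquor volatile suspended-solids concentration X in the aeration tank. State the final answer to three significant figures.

From V·X·(1 + k_d·θ_c) = Y·Q·(S₀ − S)·θ_c: X = 0.436 × 10.0 × (170 − 7.33) × 13.5 / [1.02 × (1 + 0.0490 × 13.5)] = 5650 mg/L.

X ≈ 5650 mg/L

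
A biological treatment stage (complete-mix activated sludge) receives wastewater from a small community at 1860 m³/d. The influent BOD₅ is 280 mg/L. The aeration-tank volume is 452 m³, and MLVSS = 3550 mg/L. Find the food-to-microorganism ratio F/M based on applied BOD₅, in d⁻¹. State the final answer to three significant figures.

Food-to-microorganism ratio F/M = Q S₀ / (V X) = 1860 × 280 / (452.0 × 3550) = 0.3246 d⁻¹.

F/M ≈ 0.325 d⁻¹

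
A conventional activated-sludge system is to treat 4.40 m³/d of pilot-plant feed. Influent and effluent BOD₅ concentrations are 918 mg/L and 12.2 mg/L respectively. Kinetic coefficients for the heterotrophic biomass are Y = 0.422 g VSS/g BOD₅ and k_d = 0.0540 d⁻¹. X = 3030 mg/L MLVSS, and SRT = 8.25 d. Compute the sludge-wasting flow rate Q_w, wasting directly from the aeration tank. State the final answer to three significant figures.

Steady-state biomass mass balance: V·X·(1 + k_d·θ_c) = Y·Q·(S₀ − S)·θ_c, so V = 0.422 × 4.40 × (918 − 12.2) × 8.25 / [3030 × (1 + 0.0540 × 8.25)] = 1.39×10^4 / 4380 = 3.168 m³.
Wasting from the aeration tank: Q_w = V / θ_c = 3.168 / 8.25 = 0.3840 m³/d.

Q_w ≈ 0.384 m³/d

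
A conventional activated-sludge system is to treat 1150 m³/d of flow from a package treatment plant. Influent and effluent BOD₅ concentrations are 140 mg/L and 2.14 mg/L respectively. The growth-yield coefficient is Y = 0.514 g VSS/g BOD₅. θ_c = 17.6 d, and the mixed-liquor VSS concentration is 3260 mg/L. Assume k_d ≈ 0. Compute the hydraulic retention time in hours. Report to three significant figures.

With k_d = 0 the design equation reduces to V = Y Q (S₀−S) θ_c / X = 0.514 × 1150 × (140 − 2.14) × 17.6 / 3260 = 439.9 m³.
Hydraulic retention time τ = V/Q = 439.9 / 1150 = 0.3826 d = 9.181 h.

τ ≈ 9.18 h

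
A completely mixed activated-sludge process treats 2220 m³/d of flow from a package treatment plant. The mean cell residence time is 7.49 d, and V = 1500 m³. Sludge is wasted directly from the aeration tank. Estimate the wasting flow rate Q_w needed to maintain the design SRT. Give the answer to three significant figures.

For wasting at MLVSS concentration, Q_w = V/θ_c = 1500/7.49 = 200.3 m³/d.

Q_w ≈ 200 m³/d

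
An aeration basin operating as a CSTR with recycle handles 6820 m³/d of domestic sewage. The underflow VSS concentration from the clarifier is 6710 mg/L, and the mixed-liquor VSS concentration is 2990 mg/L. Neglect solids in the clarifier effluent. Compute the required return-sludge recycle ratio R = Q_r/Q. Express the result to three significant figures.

R ≈ 0.804

Mass balance around the secondary clarifier (neglecting effluent solids): R = X / (X_r − X) = 2990 / (6710 − 2990) = 0.8038.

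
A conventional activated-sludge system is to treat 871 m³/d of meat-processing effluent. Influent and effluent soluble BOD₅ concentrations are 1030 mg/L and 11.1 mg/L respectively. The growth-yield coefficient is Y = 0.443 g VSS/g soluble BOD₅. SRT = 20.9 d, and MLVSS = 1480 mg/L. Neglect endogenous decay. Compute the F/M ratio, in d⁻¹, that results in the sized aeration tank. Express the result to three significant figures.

V·X = Y·Q·ΔS·θ_c gives V = 0.443 × 871 × (1030 − 11.1) × 20.9 / 1480 = 5552 m³.
Food-to-microorganism ratio F/M = Q S₀ / (V X) = 871 × 1030 / (5552 × 1480) = 0.1092 d⁻¹.

F/M ≈ 0.109 d⁻¹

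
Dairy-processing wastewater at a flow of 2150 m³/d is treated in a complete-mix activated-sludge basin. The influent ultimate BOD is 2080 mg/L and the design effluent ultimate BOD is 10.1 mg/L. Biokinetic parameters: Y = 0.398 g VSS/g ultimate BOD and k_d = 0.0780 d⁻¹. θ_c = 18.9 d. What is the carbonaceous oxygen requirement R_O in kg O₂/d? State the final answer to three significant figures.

R_O ≈ 3430 kg O₂/d

Observed yield with endogenous decay: Y_obs = Y / (1 + k_d·θ_c) = 0.398 / (1 + 0.0780 × 18.9) = 0.398 / 2.474 = 0.1609 g VSS/g ultimate BOD.
ΔS = 2080 − 10.1 = 2070 mg/L, so the substrate removal rate is 2150 × 2070/1000 = 4450 kg ultimate BOD/d.
Biomass synthesised: P_X = Y_obs × 4450 = 715.9 kg VSS/d.
R_O = Q·(S₀ − S) − 1.42·P_X = 4450 − 1.42 × 715.9 = 3434 kg O₂/d.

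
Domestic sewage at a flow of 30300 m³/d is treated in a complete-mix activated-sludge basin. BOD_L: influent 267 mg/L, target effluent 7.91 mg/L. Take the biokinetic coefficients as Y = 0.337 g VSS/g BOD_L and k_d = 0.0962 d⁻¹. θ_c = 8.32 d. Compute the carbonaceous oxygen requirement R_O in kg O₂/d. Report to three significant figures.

Y_obs = Y / (1 + k_d θ_c) = 0.337 / (1 + 0.0962 × 8.32) = 0.337 / 1.800 = 0.1872.
Substrate removed = Q·(S₀ − S) = 30300 m³/d × (267 − 7.91) g/m³ = 7.85×10^6 g/d = 7850 kg/d.
P_X = Y_obs·Q·(S₀ − S) = 0.1872 × 7850 = 1469 kg VSS/d.
R_O = Q·(S₀ − S) − 1.42·P_X = 7850 − 1.42 × 1469 = 5764 kg O₂/d.

R_O ≈ 5760 kg O₂/d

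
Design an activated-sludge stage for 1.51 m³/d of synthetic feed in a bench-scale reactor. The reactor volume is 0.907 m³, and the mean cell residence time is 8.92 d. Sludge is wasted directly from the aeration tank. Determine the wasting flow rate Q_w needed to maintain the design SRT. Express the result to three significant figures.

Q_w ≈ 0.102 m³/d

For wasting at MLVSS concentration, Q_w = V/θ_c = 0.9070/8.92 = 0.1017 m³/d.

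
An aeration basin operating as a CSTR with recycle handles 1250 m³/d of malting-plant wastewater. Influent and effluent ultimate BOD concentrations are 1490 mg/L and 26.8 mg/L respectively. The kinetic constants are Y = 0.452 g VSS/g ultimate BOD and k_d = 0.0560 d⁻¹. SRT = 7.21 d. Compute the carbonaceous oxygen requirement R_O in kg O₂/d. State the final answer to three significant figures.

R_O ≈ 993 kg O₂/d

Correct the yield for decay: Y_obs = Y/(1 + k_d θ_c) = 0.452 / (1 + 0.0560 × 7.21) = 0.452 / 1.404 = 0.3220.
ΔS = 1490 − 26.8 = 1463 mg/L, so the substrate removal rate is 1250 × 1463/1000 = 1829 kg ultimate BOD/d.
Net sludge production P_X = 0.3220 × 1829 = 588.9 kg VSS/d.
Carbonaceous O₂ demand = substrate oxidised − cell-mass equivalent = 1829 − 1.42 × 588.9 = 992.7 kg O₂/d.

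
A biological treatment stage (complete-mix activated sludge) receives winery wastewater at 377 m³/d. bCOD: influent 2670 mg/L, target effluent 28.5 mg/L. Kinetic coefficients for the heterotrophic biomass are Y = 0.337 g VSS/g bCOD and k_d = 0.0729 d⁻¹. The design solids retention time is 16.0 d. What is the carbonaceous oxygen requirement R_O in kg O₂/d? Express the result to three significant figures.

Correct the yield for decay: Y_obs = Y/(1 + k_d θ_c) = 0.337 / (1 + 0.0729 × 16.0) = 0.337 / 2.166 = 0.1556.
ΔS = 2670 − 28.5 = 2642 mg/L, so the substrate removal rate is 377 × 2642/1000 = 995.8 kg bCOD/d.
Net sludge production P_X = 0.1556 × 995.8 = 154.9 kg VSS/d.
R_O = Q·(S₀ − S) − 1.42·P_X = 995.8 − 1.42 × 154.9 = 775.9 kg O₂/d.

R_O ≈ 776 kg O₂/d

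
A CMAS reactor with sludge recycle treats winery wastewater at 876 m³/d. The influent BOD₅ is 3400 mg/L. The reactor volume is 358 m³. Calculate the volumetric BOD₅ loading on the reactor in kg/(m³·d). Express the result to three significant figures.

Applied BOD₅ load per unit volume = Q·S₀/V = (876 × 3400/1000)/358.0 = 8.320 kg BOD₅·m⁻³·d⁻¹.

L_v ≈ 8.32 kg BOD₅/(m³·d)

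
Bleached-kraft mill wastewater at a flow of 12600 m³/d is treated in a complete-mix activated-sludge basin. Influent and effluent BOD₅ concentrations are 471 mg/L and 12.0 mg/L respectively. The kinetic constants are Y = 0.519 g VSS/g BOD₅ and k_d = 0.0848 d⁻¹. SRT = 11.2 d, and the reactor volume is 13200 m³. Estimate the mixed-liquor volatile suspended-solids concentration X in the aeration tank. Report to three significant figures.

From V·X·(1 + k_d·θ_c) = Y·Q·(S₀ − S)·θ_c: X = 0.519 × 12600 × (471 − 12.0) × 11.2 / [13200 × (1 + 0.0848 × 11.2)] = 1306 mg/L.

X ≈ 1310 mg/L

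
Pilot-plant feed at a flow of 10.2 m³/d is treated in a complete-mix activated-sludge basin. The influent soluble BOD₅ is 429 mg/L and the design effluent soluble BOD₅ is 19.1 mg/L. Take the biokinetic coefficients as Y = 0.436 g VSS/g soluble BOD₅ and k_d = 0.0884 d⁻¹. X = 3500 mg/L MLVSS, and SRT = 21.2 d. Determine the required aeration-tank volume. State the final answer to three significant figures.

Steady-state biomass mass balance: V·X·(1 + k_d·θ_c) = Y·Q·(S₀ − S)·θ_c, so V = 0.436 × 10.2 × (429 − 19.1) × 21.2 / [3500 × (1 + 0.0884 × 21.2)] = 3.86×10^4 / 10059 = 3.842 m³.

V ≈ 3.84 m³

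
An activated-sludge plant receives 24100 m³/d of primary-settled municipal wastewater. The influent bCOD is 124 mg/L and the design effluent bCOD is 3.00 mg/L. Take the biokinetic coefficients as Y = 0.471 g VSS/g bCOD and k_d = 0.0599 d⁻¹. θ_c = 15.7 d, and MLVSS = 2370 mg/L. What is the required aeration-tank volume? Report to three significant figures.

From the SRT design equation V = Y Q (S₀−S) θ_c / [X (1 + k_d θ_c)] = 0.471 × 24100 × (124 − 3.00) × 15.7 / [2370 × (1 + 0.0599 × 15.7)] = 2.16×10^7 / 4599 = 4689 m³.

V ≈ 4690 m³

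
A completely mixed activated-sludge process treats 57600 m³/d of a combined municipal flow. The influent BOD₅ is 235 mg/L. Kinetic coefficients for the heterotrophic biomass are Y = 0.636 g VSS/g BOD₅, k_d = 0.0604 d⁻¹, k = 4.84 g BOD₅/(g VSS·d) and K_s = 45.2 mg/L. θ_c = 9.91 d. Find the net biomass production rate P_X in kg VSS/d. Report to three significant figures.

For a completely mixed reactor with recycle the Lawrence–McCarty relation gives S = K_s·(1 + k_d·θ_c) / [θ_c·(Y·k − k_d) − 1] = 45.2 × (1 + 0.0604 × 9.91) / [9.91 × (0.636 × 4.84 − 0.0604) − 1] = 72.26 / 28.91 = 2.500 mg/L.
Y_obs = Y / (1 + k_d θ_c) = 0.636 / (1 + 0.0604 × 9.91) = 0.636 / 1.599 = 0.3979.
ΔS = 235 − 2.50 = 232.5 mg/L, so the substrate removal rate is 57600 × 232.5/1000 = 13392 kg BOD₅/d.
Biomass produced: P_X = Y_obs·Q·ΔS = 0.3979 × 13392 ≈ 5328 kg VSS/d.

P_X ≈ 5330 kg VSS/d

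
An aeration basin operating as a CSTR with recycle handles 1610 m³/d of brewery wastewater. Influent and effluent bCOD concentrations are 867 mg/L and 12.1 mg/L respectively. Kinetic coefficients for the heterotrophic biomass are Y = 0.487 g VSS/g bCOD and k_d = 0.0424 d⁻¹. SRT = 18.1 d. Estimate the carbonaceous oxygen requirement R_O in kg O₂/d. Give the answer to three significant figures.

R_O ≈ 838 kg O₂/d

The observed yield is Y_obs = Y/(1 + k_d·θ_c) = 0.487 / (1 + 0.0424 × 18.1) = 0.487 / 1.767 = 0.2755 g VSS per g bCOD removed.
ΔS = 867 − 12.1 = 854.9 mg/L, so the substrate removal rate is 1610 × 854.9/1000 = 1376 kg bCOD/d.
Biomass synthesised: P_X = Y_obs × 1376 = 379.2 kg VSS/d.
R_O = Q·ΔS − 1.42 P_X = 1376 − 538.5 = 837.9 kg O₂/d.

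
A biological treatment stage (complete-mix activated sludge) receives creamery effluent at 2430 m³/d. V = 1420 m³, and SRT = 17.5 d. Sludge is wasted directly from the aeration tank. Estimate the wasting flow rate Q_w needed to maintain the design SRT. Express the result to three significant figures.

Q_w ≈ 81.1 m³/d

With mixed-liquor wasting, θ_c = V/Q_w, so Q_w = V/θ_c = 1420/17.5 = 81.14 m³/d.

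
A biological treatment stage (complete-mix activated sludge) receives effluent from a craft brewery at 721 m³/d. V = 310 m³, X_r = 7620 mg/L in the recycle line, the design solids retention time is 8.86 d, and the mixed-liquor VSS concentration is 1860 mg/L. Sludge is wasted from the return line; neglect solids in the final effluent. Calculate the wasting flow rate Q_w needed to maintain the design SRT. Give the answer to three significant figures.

Q_w ≈ 8.54 m³/d

Wasting from the return line (neglecting effluent solids): Q_w = V·X / (θ_c·X_r) = 310.0 × 1860 / (8.86 × 7620) = 8.541 m³/d.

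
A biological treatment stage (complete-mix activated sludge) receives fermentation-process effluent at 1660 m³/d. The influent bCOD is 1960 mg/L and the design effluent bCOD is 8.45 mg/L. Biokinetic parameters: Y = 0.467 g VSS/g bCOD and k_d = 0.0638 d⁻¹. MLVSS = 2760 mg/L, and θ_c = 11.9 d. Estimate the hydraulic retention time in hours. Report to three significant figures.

Rearranging the biomass balance for a CMAS with decay, V = Y·Q·ΔS·θ_c / [X·(1+k_d θ_c)] = 0.467 × 1660 × (1960 − 8.45) × 11.9 / [2760 × (1 + 0.0638 × 11.9)] = 1.8×10^7 / 4855 = 3708 m³.
τ = V/Q = 3708/1660 = 2.234 d, or 53.61 h.

τ ≈ 53.6 h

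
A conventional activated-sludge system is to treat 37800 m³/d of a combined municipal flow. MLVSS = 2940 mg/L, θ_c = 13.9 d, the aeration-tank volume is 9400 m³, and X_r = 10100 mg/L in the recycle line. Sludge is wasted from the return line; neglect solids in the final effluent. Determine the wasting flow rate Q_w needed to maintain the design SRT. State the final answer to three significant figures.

θ_c = V·X/(Q_w·X_r) when wasting from the recycle, so Q_w = V·X/(θ_c·X_r) = 9400 × 2940 / (13.9 × 10100) = 196.9 m³/d.

Q_w ≈ 197 m³/d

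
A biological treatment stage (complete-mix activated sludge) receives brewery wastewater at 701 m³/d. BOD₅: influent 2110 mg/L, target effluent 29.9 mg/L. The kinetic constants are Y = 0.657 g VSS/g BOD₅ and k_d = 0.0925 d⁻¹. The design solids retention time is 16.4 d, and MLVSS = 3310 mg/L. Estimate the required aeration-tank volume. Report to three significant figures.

V ≈ 1890 m³

Rearranging the biomass balance for a CMAS with decay, V = Y·Q·ΔS·θ_c / [X·(1+k_d θ_c)] = 0.657 × 701 × (2110 − 29.9) × 16.4 / [3310 × (1 + 0.0925 × 16.4)] = 1.57×10^7 / 8331 = 1886 m³.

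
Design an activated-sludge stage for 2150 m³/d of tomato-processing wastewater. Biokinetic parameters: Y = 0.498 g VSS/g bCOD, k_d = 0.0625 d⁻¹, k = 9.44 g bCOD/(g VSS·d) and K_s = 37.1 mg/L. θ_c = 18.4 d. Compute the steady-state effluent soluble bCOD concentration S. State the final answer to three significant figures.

Effluent substrate depends only on kinetics and SRT: S = K_s(1 + k_d θ_c) / [θ_c(Yk − k_d) − 1] = 37.1 × (1 + 0.0625 × 18.4) / [18.4 × (0.498 × 9.44 − 0.0625) − 1] = 79.77 / 84.35 = 0.9456 mg/L.

S ≈ 0.946 mg/L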